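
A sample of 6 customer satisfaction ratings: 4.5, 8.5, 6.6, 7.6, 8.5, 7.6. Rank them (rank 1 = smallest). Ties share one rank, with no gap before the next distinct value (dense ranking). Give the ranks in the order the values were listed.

1, 4, 2, 3, 4, 3

Sorted (ascending): 4.5, 6.6, 7.6, 7.6, 8.5, 8.5
The 2 values of 7.6 share dense rank 3.
The 2 values of 8.5 share dense rank 4.
Remaining distinct values take the next consecutive integers.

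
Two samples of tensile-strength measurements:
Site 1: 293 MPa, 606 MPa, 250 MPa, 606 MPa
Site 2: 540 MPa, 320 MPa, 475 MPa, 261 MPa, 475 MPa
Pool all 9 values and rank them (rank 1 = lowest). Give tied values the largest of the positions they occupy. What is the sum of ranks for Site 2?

25

Sorted (ascending): 250, 261, 293, 320, 475, 475, 540, 606, 606
The 2 values of 475 occupy positions 5–6 → each gets rank 6.
The 2 values of 606 occupy positions 8–9 → each gets rank 9.
Site 2 values → pooled ranks: 540→7, 320→4, 475→6, 261→2, 475→6
Rank sum = 7 + 4 + 6 + 2 + 6 = 25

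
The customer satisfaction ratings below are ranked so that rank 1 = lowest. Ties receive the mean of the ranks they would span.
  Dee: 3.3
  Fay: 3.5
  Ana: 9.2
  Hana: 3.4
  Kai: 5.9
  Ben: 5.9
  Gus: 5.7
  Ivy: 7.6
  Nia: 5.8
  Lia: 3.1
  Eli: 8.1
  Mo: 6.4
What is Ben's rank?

7.5

Sorted (ascending): 3.1, 3.3, 3.4, 3.5, 5.7, 5.8, 5.9, 5.9, 6.4, 7.6, 8.1, 9.2
The 2 values of 5.9 occupy positions 7–8 → average rank (7+8)/2 = 7.5.
Ben has value 5.9 → rank 7.5.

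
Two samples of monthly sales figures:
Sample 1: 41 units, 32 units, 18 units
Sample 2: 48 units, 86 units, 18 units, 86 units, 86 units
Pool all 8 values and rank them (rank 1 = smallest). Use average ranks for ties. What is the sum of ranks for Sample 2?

Sorted (ascending): 18, 18, 32, 41, 48, 86, 86, 86
The 2 values of 18 occupy positions 1–2 → average rank (1+2)/2 = 1.5.
The 3 values of 86 occupy positions 6–8 → average rank 7.
Sample 2 values → pooled ranks: 48→5, 86→7, 18→1.5, 86→7, 86→7
Rank sum = 5 + 7 + 1.5 + 7 + 7 = 27.5

27.5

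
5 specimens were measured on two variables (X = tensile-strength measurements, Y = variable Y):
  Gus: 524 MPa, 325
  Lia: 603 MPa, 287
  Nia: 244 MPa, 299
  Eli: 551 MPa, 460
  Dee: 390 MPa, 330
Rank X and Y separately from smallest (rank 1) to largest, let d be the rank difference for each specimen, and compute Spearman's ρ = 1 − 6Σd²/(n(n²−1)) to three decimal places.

Ranks of variable 1: 3, 5, 1, 4, 2
Ranks of variable 2: 3, 1, 2, 5, 4
d = r₁ − r₂: 0, 4, -1, -1, -2
d²: 0, 16, 1, 1, 4; Σd² = 22
ρ = 1 − 6·22/(5·24) = 1 − 132/120 = -0.100

-0.100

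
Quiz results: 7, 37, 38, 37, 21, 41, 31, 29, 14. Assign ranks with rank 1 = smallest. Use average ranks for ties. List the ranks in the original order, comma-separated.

Sorted (ascending): 7, 14, 21, 29, 31, 37, 37, 38, 41
The 2 values of 37 occupy positions 6–7 → average rank (6+7)/2 = 6.5.

1, 6.5, 8, 6.5, 3, 9, 5, 4, 2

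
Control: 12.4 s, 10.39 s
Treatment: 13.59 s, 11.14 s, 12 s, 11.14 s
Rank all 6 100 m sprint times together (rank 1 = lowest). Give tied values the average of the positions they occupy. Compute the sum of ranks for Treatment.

Sorted (ascending): 10.39, 11.14, 11.14, 12, 12.4, 13.59
The 2 values of 11.14 occupy positions 2–3 → average rank (2+3)/2 = 2.5.
Treatment values → pooled ranks: 13.59→6, 11.14→2.5, 12→4, 11.14→2.5
Rank sum = 6 + 2.5 + 4 + 2.5 = 15

15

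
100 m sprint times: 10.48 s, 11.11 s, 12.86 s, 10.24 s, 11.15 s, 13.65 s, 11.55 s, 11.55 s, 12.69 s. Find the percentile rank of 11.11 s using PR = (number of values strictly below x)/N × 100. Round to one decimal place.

22.2

N = 9.
Strictly below 11.11: 2. Equal to 11.11: 1.
PR = 2/9 × 100 = 22.2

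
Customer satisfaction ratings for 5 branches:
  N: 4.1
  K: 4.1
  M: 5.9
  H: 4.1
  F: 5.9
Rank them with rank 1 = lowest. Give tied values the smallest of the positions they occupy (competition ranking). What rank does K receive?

Sorted (ascending): 4.1, 4.1, 4.1, 5.9, 5.9
The 3 values of 4.1 occupy positions 1–3 → each gets rank 1.
The 2 values of 5.9 occupy positions 4–5 → each gets rank 4.
K has value 4.1 → rank 1.

1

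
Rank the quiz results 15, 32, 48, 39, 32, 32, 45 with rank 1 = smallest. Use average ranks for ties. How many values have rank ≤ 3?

4

Sorted (ascending): 15, 32, 32, 32, 39, 45, 48
The 3 values of 32 occupy positions 2–4 → average rank 3.
Ranks ≤ 3: {1, 3, 3, 3} → 4 values.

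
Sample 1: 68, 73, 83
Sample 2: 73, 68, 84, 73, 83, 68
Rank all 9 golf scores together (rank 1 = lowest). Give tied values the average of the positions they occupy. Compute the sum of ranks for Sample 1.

Sorted (ascending): 68, 68, 68, 73, 73, 73, 83, 83, 84
The 3 values of 68 occupy positions 1–3 → average rank 2.
The 3 values of 73 occupy positions 4–6 → average rank 5.
The 2 values of 83 occupy positions 7–8 → average rank (7+8)/2 = 7.5.
Sample 1 values → pooled ranks: 68→2, 73→5, 83→7.5
Rank sum = 2 + 5 + 7.5 = 14.5

14.5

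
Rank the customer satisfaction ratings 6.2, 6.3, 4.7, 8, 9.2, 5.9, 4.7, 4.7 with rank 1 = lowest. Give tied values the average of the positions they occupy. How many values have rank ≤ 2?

3

Sorted (ascending): 4.7, 4.7, 4.7, 5.9, 6.2, 6.3, 8, 9.2
The 3 values of 4.7 occupy positions 1–3 → average rank 2.
Ranks ≤ 2: {2, 2, 2} → 3 values.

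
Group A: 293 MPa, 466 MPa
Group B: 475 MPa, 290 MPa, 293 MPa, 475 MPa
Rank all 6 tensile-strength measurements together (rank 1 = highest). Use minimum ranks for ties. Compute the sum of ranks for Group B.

Sorted (descending): 475, 475, 466, 293, 293, 290
The 2 values of 475 occupy positions 1–2 → each gets rank 1.
The 2 values of 293 occupy positions 4–5 → each gets rank 4.
Group B values → pooled ranks: 475→1, 290→6, 293→4, 475→1
Rank sum = 1 + 6 + 4 + 1 = 12

12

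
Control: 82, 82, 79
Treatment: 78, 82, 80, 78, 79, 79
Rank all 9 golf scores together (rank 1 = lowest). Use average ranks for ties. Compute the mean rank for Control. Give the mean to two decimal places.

Sorted (ascending): 78, 78, 79, 79, 79, 80, 82, 82, 82
The 2 values of 78 occupy positions 1–2 → average rank (1+2)/2 = 1.5.
The 3 values of 79 occupy positions 3–5 → average rank 4.
The 3 values of 82 occupy positions 7–9 → average rank 8.
Control values → pooled ranks: 82→8, 82→8, 79→4
Mean rank = (8 + 8 + 4) / 3 = 6.67

6.67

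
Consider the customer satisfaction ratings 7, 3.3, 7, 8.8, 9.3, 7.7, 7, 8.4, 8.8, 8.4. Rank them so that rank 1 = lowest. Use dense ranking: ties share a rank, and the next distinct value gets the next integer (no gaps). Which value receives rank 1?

3.3

Sorted (ascending): 3.3, 7, 7, 7, 7.7, 8.4, 8.4, 8.8, 8.8, 9.3
The 3 values of 7 share dense rank 2.
The 2 values of 8.4 share dense rank 4.
The 2 values of 8.8 share dense rank 5.
Remaining distinct values take the next consecutive integers.
Rank 1 → value 3.3.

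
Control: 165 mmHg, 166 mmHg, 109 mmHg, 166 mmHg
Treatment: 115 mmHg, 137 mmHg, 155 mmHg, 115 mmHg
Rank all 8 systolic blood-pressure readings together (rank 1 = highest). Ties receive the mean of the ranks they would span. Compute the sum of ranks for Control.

14

Sorted (descending): 166, 166, 165, 155, 137, 115, 115, 109
The 2 values of 166 occupy positions 1–2 → average rank (1+2)/2 = 1.5.
The 2 values of 115 occupy positions 6–7 → average rank (6+7)/2 = 6.5.
Control values → pooled ranks: 165→3, 166→1.5, 109→8, 166→1.5
Rank sum = 3 + 1.5 + 8 + 1.5 = 14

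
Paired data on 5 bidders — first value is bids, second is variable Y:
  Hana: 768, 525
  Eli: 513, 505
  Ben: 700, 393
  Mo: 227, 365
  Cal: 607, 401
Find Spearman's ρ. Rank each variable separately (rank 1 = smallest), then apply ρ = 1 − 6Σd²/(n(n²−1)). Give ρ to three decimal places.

0.600

Ranks of variable 1: 5, 2, 4, 1, 3
Ranks of variable 2: 5, 4, 2, 1, 3
d = r₁ − r₂: 0, -2, 2, 0, 0
d²: 0, 4, 4, 0, 0; Σd² = 8
ρ = 1 − 6·8/(5·24) = 1 − 48/120 = 0.600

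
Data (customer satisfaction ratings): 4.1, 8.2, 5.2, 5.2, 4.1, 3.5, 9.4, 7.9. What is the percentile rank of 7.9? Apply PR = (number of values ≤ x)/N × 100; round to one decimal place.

N = 8.
Strictly below 7.9: 5. Equal to 7.9: 1.
PR = 6/8 × 100 = 75.0

75.0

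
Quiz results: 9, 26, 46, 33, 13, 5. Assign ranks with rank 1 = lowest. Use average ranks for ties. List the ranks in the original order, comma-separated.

Sorted (ascending): 5, 9, 13, 26, 33, 46
No ties — each value takes its position as its rank.

2, 4, 6, 5, 3, 1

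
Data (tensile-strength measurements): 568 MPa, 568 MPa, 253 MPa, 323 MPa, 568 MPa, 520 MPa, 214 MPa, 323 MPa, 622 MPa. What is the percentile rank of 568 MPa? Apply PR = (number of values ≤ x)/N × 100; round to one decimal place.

88.9

N = 9.
Strictly below 568: 5. Equal to 568: 3.
PR = 8/9 × 100 = 88.9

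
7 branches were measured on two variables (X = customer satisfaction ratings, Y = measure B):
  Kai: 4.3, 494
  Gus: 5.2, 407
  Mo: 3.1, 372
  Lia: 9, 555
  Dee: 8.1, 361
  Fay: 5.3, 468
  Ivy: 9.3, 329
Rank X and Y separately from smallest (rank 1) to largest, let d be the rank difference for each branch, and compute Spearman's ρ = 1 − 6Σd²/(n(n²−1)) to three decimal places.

-0.214

Ranks of variable 1: 2, 3, 1, 6, 5, 4, 7
Ranks of variable 2: 6, 4, 3, 7, 2, 5, 1
d = r₁ − r₂: -4, -1, -2, -1, 3, -1, 6
d²: 16, 1, 4, 1, 9, 1, 36; Σd² = 68
ρ = 1 − 6·68/(7·48) = 1 − 408/336 = -0.214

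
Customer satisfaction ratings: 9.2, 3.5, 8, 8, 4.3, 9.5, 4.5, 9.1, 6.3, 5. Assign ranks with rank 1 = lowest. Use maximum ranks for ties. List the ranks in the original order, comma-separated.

9, 1, 7, 7, 2, 10, 3, 8, 5, 4

Sorted (ascending): 3.5, 4.3, 4.5, 5, 6.3, 8, 8, 9.1, 9.2, 9.5
The 2 values of 8 occupy positions 6–7 → each gets rank 7.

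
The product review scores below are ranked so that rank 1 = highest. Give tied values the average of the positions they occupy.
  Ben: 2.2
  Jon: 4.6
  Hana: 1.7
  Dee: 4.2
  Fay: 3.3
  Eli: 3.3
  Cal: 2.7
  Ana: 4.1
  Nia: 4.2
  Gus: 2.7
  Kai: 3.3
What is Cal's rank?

Sorted (descending): 4.6, 4.2, 4.2, 4.1, 3.3, 3.3, 3.3, 2.7, 2.7, 2.2, 1.7
The 2 values of 4.2 occupy positions 2–3 → average rank (2+3)/2 = 2.5.
The 3 values of 3.3 occupy positions 5–7 → average rank 6.
The 2 values of 2.7 occupy positions 8–9 → average rank (8+9)/2 = 8.5.
Cal has value 2.7 → rank 8.5.

8.5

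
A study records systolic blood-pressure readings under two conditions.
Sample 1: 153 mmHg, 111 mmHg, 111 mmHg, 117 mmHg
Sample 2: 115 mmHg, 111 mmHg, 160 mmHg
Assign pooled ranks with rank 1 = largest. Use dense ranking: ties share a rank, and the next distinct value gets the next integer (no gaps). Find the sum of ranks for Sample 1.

15

Sorted (descending): 160, 153, 117, 115, 111, 111, 111
The 3 values of 111 share dense rank 5.
Remaining distinct values take the next consecutive integers.
Sample 1 values → pooled ranks: 153→2, 111→5, 111→5, 117→3
Rank sum = 2 + 5 + 5 + 3 = 15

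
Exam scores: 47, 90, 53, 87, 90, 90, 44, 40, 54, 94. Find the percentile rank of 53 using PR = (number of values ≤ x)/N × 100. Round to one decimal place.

40.0

N = 10.
Strictly below 53: 3. Equal to 53: 1.
PR = 4/10 × 100 = 40.0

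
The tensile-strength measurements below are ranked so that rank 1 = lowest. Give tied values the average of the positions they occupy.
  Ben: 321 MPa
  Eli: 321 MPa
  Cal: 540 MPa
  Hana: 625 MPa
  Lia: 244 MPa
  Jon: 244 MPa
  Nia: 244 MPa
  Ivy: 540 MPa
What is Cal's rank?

6.5

Sorted (ascending): 244, 244, 244, 321, 321, 540, 540, 625
The 3 values of 244 occupy positions 1–3 → average rank 2.
The 2 values of 321 occupy positions 4–5 → average rank (4+5)/2 = 4.5.
The 2 values of 540 occupy positions 6–7 → average rank (6+7)/2 = 6.5.
Cal has value 540 MPa → rank 6.5.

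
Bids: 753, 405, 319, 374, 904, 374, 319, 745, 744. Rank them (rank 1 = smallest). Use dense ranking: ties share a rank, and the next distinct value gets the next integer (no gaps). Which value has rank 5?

745

Sorted (ascending): 319, 319, 374, 374, 405, 744, 745, 753, 904
The 2 values of 319 share dense rank 1.
The 2 values of 374 share dense rank 2.
Remaining distinct values take the next consecutive integers.
Rank 5 → value 745.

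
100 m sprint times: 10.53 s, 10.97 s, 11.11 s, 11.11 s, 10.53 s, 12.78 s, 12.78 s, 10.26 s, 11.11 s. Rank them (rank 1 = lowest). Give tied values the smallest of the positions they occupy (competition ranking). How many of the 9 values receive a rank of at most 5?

Sorted (ascending): 10.26, 10.53, 10.53, 10.97, 11.11, 11.11, 11.11, 12.78, 12.78
The 2 values of 10.53 occupy positions 2–3 → each gets rank 2.
The 3 values of 11.11 occupy positions 5–7 → each gets rank 5.
The 2 values of 12.78 occupy positions 8–9 → each gets rank 8.
Ranks ≤ 5: {1, 2, 2, 4, 5, 5, 5} → 7 values.

7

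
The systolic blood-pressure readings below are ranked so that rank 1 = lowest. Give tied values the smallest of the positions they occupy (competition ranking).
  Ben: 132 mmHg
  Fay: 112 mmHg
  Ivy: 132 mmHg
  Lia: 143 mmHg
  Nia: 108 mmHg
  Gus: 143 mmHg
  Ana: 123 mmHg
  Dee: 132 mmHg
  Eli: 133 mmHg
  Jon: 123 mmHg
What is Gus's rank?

9

Sorted (ascending): 108, 112, 123, 123, 132, 132, 132, 133, 143, 143
The 2 values of 123 occupy positions 3–4 → each gets rank 3.
The 3 values of 132 occupy positions 5–7 → each gets rank 5.
The 2 values of 143 occupy positions 9–10 → each gets rank 9.
Gus has value 143 mmHg → rank 9.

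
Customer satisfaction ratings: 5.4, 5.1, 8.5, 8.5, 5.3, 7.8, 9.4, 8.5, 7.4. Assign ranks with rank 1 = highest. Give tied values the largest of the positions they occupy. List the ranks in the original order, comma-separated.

Sorted (descending): 9.4, 8.5, 8.5, 8.5, 7.8, 7.4, 5.4, 5.3, 5.1
The 3 values of 8.5 occupy positions 2–4 → each gets rank 4.

7, 9, 4, 4, 8, 5, 1, 4, 6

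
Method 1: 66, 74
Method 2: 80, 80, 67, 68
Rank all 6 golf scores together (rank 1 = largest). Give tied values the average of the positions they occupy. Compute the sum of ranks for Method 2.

Sorted (descending): 80, 80, 74, 68, 67, 66
The 2 values of 80 occupy positions 1–2 → average rank (1+2)/2 = 1.5.
Method 2 values → pooled ranks: 80→1.5, 80→1.5, 67→5, 68→4
Rank sum = 1.5 + 1.5 + 5 + 4 = 12

12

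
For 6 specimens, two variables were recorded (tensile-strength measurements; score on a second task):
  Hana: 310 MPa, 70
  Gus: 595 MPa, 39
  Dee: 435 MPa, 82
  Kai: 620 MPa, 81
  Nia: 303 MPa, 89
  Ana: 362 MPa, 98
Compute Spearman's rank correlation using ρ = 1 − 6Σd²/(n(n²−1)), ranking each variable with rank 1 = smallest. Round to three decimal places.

-0.429

Ranks of variable 1: 2, 5, 4, 6, 1, 3
Ranks of variable 2: 2, 1, 4, 3, 5, 6
d = r₁ − r₂: 0, 4, 0, 3, -4, -3
d²: 0, 16, 0, 9, 16, 9; Σd² = 50
ρ = 1 − 6·50/(6·35) = 1 − 300/210 = -0.429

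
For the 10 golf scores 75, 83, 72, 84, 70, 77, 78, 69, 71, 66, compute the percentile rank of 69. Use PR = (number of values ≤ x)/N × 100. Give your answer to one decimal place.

N = 10.
Strictly below 69: 1. Equal to 69: 1.
PR = 2/10 × 100 = 20.0

20.0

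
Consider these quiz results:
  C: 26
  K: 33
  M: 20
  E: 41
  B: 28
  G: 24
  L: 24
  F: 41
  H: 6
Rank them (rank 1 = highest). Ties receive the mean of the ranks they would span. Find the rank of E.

1.5

Sorted (descending): 41, 41, 33, 28, 26, 24, 24, 20, 6
The 2 values of 41 occupy positions 1–2 → average rank (1+2)/2 = 1.5.
The 2 values of 24 occupy positions 6–7 → average rank (6+7)/2 = 6.5.
E has value 41 → rank 1.5.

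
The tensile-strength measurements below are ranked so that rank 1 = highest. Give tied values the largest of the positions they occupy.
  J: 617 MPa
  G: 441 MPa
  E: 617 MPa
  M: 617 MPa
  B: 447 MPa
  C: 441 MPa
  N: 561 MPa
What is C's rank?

7

Sorted (descending): 617, 617, 617, 561, 447, 441, 441
The 3 values of 617 occupy positions 1–3 → each gets rank 3.
The 2 values of 441 occupy positions 6–7 → each gets rank 7.
C has value 441 MPa → rank 7.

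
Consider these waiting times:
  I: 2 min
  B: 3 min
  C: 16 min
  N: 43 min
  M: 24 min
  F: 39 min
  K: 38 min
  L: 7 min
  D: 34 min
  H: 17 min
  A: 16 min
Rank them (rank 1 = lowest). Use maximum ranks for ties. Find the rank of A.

Sorted (ascending): 2, 3, 7, 16, 16, 17, 24, 34, 38, 39, 43
The 2 values of 16 occupy positions 4–5 → each gets rank 5.
A has value 16 min → rank 5.

5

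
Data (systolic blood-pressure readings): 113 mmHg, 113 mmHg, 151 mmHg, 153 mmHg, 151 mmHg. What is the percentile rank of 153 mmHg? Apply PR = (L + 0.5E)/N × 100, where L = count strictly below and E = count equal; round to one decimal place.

90.0

N = 5.
Strictly below 153: 4. Equal to 153: 1.
PR = (4 + 0.5·1)/5 × 100 = 90.0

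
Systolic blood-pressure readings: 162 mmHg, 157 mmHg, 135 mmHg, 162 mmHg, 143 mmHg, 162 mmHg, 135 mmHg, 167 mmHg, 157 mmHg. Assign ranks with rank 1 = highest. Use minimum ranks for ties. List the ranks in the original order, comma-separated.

Sorted (descending): 167, 162, 162, 162, 157, 157, 143, 135, 135
The 3 values of 162 occupy positions 2–4 → each gets rank 2.
The 2 values of 157 occupy positions 5–6 → each gets rank 5.
The 2 values of 135 occupy positions 8–9 → each gets rank 8.

2, 5, 8, 2, 7, 2, 8, 1, 5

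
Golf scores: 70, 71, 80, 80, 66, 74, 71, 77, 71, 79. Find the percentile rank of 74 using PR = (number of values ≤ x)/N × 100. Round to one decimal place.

60.0

N = 10.
Strictly below 74: 5. Equal to 74: 1.
PR = 6/10 × 100 = 60.0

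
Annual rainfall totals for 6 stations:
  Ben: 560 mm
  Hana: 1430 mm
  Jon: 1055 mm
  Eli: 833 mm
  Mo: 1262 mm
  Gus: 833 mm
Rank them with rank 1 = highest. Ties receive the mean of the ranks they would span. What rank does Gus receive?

4.5

Sorted (descending): 1430, 1262, 1055, 833, 833, 560
The 2 values of 833 occupy positions 4–5 → average rank (4+5)/2 = 4.5.
Gus has value 833 mm → rank 4.5.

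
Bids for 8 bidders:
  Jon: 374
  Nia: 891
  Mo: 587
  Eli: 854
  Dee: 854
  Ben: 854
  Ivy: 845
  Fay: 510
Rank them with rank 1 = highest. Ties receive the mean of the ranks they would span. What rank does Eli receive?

Sorted (descending): 891, 854, 854, 854, 845, 587, 510, 374
The 3 values of 854 occupy positions 2–4 → average rank 3.
Eli has value 854 → rank 3.

3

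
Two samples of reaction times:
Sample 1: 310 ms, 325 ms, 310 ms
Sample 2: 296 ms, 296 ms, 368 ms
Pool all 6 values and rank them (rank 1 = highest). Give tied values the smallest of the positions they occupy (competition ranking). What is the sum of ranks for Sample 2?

11

Sorted (descending): 368, 325, 310, 310, 296, 296
The 2 values of 310 occupy positions 3–4 → each gets rank 3.
The 2 values of 296 occupy positions 5–6 → each gets rank 5.
Sample 2 values → pooled ranks: 296→5, 296→5, 368→1
Rank sum = 5 + 5 + 1 = 11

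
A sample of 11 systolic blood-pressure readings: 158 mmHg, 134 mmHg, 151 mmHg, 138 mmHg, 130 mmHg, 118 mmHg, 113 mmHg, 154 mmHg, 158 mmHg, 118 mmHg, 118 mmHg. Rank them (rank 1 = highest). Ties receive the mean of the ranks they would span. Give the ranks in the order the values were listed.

Sorted (descending): 158, 158, 154, 151, 138, 134, 130, 118, 118, 118, 113
The 2 values of 158 occupy positions 1–2 → average rank (1+2)/2 = 1.5.
The 3 values of 118 occupy positions 8–10 → average rank 9.

1.5, 6, 4, 5, 7, 9, 11, 3, 1.5, 9, 9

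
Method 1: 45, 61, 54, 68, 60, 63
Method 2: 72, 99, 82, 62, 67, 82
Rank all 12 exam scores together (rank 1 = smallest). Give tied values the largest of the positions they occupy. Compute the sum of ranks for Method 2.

Sorted (ascending): 45, 54, 60, 61, 62, 63, 67, 68, 72, 82, 82, 99
The 2 values of 82 occupy positions 10–11 → each gets rank 11.
Method 2 values → pooled ranks: 72→9, 99→12, 82→11, 62→5, 67→7, 82→11
Rank sum = 9 + 12 + 11 + 5 + 7 + 11 = 55

55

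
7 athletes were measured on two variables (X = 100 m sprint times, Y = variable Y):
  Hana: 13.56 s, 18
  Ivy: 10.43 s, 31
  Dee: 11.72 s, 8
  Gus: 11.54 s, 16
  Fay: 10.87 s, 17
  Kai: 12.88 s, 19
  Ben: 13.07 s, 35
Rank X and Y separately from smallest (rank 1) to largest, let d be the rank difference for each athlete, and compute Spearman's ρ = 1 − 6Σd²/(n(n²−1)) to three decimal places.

0.179

Ranks of variable 1: 7, 1, 4, 3, 2, 5, 6
Ranks of variable 2: 4, 6, 1, 2, 3, 5, 7
d = r₁ − r₂: 3, -5, 3, 1, -1, 0, -1
d²: 9, 25, 9, 1, 1, 0, 1; Σd² = 46
ρ = 1 − 6·46/(7·48) = 1 − 276/336 = 0.179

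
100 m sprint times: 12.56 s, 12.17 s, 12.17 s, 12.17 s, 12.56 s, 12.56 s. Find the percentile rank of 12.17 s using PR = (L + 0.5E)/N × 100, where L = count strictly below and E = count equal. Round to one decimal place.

25.0

N = 6.
Strictly below 12.17: 0. Equal to 12.17: 3.
PR = (0 + 0.5·3)/6 × 100 = 25.0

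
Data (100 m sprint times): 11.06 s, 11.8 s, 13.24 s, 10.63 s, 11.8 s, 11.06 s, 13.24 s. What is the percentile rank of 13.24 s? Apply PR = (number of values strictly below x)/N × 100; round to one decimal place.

71.4

N = 7.
Strictly below 13.24: 5. Equal to 13.24: 2.
PR = 5/7 × 100 = 71.4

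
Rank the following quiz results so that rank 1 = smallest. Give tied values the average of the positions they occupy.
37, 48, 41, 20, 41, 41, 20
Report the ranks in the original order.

Sorted (ascending): 20, 20, 37, 41, 41, 41, 48
The 2 values of 20 occupy positions 1–2 → average rank (1+2)/2 = 1.5.
The 3 values of 41 occupy positions 4–6 → average rank 5.

3, 7, 5, 1.5, 5, 5, 1.5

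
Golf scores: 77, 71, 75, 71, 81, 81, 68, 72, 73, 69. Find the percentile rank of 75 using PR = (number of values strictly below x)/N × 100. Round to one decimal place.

60.0

N = 10.
Strictly below 75: 6. Equal to 75: 1.
PR = 6/10 × 100 = 60.0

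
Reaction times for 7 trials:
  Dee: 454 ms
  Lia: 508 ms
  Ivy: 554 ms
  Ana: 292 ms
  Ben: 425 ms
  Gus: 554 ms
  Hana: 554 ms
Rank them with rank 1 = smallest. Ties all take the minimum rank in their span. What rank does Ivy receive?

Sorted (ascending): 292, 425, 454, 508, 554, 554, 554
The 3 values of 554 occupy positions 5–7 → each gets rank 5.
Ivy has value 554 ms → rank 5.

5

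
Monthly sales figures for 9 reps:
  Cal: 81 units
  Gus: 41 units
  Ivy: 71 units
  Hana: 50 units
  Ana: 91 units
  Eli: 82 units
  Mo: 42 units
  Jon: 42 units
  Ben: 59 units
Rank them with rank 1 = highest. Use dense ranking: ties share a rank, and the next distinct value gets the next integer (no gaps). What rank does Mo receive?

Sorted (descending): 91, 82, 81, 71, 59, 50, 42, 42, 41
The 2 values of 42 share dense rank 7.
Remaining distinct values take the next consecutive integers.
Mo has value 42 units → rank 7.

7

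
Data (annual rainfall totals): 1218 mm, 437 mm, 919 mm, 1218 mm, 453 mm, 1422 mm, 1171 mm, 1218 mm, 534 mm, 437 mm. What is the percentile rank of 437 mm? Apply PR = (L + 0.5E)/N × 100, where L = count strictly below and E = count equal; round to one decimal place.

10.0

N = 10.
Strictly below 437: 0. Equal to 437: 2.
PR = (0 + 0.5·2)/10 × 100 = 10.0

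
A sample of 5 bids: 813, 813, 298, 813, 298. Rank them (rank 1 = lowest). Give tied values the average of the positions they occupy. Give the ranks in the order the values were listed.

4, 4, 1.5, 4, 1.5

Sorted (ascending): 298, 298, 813, 813, 813
The 2 values of 298 occupy positions 1–2 → average rank (1+2)/2 = 1.5.
The 3 values of 813 occupy positions 3–5 → average rank 4.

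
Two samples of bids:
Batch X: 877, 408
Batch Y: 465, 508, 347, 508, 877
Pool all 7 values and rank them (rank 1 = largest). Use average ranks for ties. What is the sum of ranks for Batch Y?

Sorted (descending): 877, 877, 508, 508, 465, 408, 347
The 2 values of 877 occupy positions 1–2 → average rank (1+2)/2 = 1.5.
The 2 values of 508 occupy positions 3–4 → average rank (3+4)/2 = 3.5.
Batch Y values → pooled ranks: 465→5, 508→3.5, 347→7, 508→3.5, 877→1.5
Rank sum = 5 + 3.5 + 7 + 3.5 + 1.5 = 20.5

20.5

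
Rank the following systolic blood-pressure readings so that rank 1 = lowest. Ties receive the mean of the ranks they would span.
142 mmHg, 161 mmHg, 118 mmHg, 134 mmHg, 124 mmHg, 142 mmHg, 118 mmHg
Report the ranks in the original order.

5.5, 7, 1.5, 4, 3, 5.5, 1.5

Sorted (ascending): 118, 118, 124, 134, 142, 142, 161
The 2 values of 118 occupy positions 1–2 → average rank (1+2)/2 = 1.5.
The 2 values of 142 occupy positions 5–6 → average rank (5+6)/2 = 5.5.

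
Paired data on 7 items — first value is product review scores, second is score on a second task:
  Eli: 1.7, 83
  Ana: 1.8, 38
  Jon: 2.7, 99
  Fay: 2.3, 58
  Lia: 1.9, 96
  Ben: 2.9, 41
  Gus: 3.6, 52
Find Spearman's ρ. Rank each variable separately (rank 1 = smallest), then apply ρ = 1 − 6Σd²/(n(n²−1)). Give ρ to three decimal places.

-0.107

Ranks of variable 1: 1, 2, 5, 4, 3, 6, 7
Ranks of variable 2: 5, 1, 7, 4, 6, 2, 3
d = r₁ − r₂: -4, 1, -2, 0, -3, 4, 4
d²: 16, 1, 4, 0, 9, 16, 16; Σd² = 62
ρ = 1 − 6·62/(7·48) = 1 − 372/336 = -0.107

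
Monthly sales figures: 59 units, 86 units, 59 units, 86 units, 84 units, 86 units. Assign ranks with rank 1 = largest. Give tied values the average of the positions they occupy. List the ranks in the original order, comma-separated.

5.5, 2, 5.5, 2, 4, 2

Sorted (descending): 86, 86, 86, 84, 59, 59
The 3 values of 86 occupy positions 1–3 → average rank 2.
The 2 values of 59 occupy positions 5–6 → average rank (5+6)/2 = 5.5.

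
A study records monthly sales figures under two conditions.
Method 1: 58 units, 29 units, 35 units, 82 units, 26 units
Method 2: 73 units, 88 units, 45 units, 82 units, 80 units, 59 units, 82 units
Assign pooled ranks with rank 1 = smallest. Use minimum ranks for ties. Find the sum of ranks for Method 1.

Sorted (ascending): 26, 29, 35, 45, 58, 59, 73, 80, 82, 82, 82, 88
The 3 values of 82 occupy positions 9–11 → each gets rank 9.
Method 1 values → pooled ranks: 58→5, 29→2, 35→3, 82→9, 26→1
Rank sum = 5 + 2 + 3 + 9 + 1 = 20

20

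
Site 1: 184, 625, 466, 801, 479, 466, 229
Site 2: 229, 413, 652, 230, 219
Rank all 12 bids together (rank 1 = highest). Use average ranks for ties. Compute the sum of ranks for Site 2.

37.5

Sorted (descending): 801, 652, 625, 479, 466, 466, 413, 230, 229, 229, 219, 184
The 2 values of 466 occupy positions 5–6 → average rank (5+6)/2 = 5.5.
The 2 values of 229 occupy positions 9–10 → average rank (9+10)/2 = 9.5.
Site 2 values → pooled ranks: 229→9.5, 413→7, 652→2, 230→8, 219→11
Rank sum = 9.5 + 7 + 2 + 8 + 11 = 37.5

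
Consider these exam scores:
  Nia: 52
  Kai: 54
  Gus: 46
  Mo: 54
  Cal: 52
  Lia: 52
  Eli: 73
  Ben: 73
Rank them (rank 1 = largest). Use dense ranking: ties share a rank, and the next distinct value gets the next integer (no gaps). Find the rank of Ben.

1

Sorted (descending): 73, 73, 54, 54, 52, 52, 52, 46
The 2 values of 73 share dense rank 1.
The 2 values of 54 share dense rank 2.
The 3 values of 52 share dense rank 3.
Remaining distinct values take the next consecutive integers.
Ben has value 73 → rank 1.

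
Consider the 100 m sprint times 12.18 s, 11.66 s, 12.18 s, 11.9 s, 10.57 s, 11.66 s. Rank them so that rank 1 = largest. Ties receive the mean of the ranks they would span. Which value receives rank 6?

Sorted (descending): 12.18, 12.18, 11.9, 11.66, 11.66, 10.57
The 2 values of 12.18 occupy positions 1–2 → average rank (1+2)/2 = 1.5.
The 2 values of 11.66 occupy positions 4–5 → average rank (4+5)/2 = 4.5.
Rank 6 → value 10.57.

10.57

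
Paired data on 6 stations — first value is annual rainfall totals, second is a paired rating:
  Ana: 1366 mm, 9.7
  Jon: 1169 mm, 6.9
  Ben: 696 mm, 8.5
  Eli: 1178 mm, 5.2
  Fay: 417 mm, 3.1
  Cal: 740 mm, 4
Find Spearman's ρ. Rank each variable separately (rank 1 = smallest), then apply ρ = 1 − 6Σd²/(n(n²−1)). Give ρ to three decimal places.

Ranks of variable 1: 6, 4, 2, 5, 1, 3
Ranks of variable 2: 6, 4, 5, 3, 1, 2
d = r₁ − r₂: 0, 0, -3, 2, 0, 1
d²: 0, 0, 9, 4, 0, 1; Σd² = 14
ρ = 1 − 6·14/(6·35) = 1 − 84/210 = 0.600

0.600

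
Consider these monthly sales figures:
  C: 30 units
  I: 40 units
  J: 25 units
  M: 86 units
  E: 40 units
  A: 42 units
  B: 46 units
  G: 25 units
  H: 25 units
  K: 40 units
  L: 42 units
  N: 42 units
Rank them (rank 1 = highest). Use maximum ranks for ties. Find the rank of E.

8

Sorted (descending): 86, 46, 42, 42, 42, 40, 40, 40, 30, 25, 25, 25
The 3 values of 42 occupy positions 3–5 → each gets rank 5.
The 3 values of 40 occupy positions 6–8 → each gets rank 8.
The 3 values of 25 occupy positions 10–12 → each gets rank 12.
E has value 40 units → rank 8.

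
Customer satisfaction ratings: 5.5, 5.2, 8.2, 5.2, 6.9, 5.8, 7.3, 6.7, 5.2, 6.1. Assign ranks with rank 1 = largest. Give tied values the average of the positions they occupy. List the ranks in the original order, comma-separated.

Sorted (descending): 8.2, 7.3, 6.9, 6.7, 6.1, 5.8, 5.5, 5.2, 5.2, 5.2
The 3 values of 5.2 occupy positions 8–10 → average rank 9.

7, 9, 1, 9, 3, 6, 2, 4, 9, 5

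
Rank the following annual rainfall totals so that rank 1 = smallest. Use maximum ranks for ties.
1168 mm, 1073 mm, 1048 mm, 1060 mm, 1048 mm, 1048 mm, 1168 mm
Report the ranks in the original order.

Sorted (ascending): 1048, 1048, 1048, 1060, 1073, 1168, 1168
The 3 values of 1048 occupy positions 1–3 → each gets rank 3.
The 2 values of 1168 occupy positions 6–7 → each gets rank 7.

7, 5, 3, 4, 3, 3, 7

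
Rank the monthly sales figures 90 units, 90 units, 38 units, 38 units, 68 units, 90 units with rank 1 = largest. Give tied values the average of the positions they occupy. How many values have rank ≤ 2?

3

Sorted (descending): 90, 90, 90, 68, 38, 38
The 3 values of 90 occupy positions 1–3 → average rank 2.
The 2 values of 38 occupy positions 5–6 → average rank (5+6)/2 = 5.5.
Ranks ≤ 2: {2, 2, 2} → 3 values.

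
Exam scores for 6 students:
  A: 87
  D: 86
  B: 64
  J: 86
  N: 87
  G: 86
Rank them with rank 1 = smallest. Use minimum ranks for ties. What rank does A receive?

5

Sorted (ascending): 64, 86, 86, 86, 87, 87
The 3 values of 86 occupy positions 2–4 → each gets rank 2.
The 2 values of 87 occupy positions 5–6 → each gets rank 5.
A has value 87 → rank 5.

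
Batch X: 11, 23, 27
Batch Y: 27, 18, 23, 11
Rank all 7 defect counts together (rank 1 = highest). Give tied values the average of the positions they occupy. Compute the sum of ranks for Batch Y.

16.5

Sorted (descending): 27, 27, 23, 23, 18, 11, 11
The 2 values of 27 occupy positions 1–2 → average rank (1+2)/2 = 1.5.
The 2 values of 23 occupy positions 3–4 → average rank (3+4)/2 = 3.5.
The 2 values of 11 occupy positions 6–7 → average rank (6+7)/2 = 6.5.
Batch Y values → pooled ranks: 27→1.5, 18→5, 23→3.5, 11→6.5
Rank sum = 1.5 + 5 + 3.5 + 6.5 = 16.5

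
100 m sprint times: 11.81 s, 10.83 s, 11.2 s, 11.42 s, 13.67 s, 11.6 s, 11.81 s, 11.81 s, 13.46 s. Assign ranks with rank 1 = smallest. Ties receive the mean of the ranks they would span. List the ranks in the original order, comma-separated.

6, 1, 2, 3, 9, 4, 6, 6, 8

Sorted (ascending): 10.83, 11.2, 11.42, 11.6, 11.81, 11.81, 11.81, 13.46, 13.67
The 3 values of 11.81 occupy positions 5–7 → average rank 6.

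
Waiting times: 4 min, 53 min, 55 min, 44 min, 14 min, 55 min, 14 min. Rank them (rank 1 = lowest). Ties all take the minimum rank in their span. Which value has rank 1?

Sorted (ascending): 4, 14, 14, 44, 53, 55, 55
The 2 values of 14 occupy positions 2–3 → each gets rank 2.
The 2 values of 55 occupy positions 6–7 → each gets rank 6.
Rank 1 → value 4.

4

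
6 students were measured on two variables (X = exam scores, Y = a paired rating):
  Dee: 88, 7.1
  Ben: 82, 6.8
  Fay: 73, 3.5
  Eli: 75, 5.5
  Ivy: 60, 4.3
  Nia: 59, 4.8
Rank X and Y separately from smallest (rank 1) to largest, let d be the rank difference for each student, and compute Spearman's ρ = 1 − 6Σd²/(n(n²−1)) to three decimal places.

Ranks of variable 1: 6, 5, 3, 4, 2, 1
Ranks of variable 2: 6, 5, 1, 4, 2, 3
d = r₁ − r₂: 0, 0, 2, 0, 0, -2
d²: 0, 0, 4, 0, 0, 4; Σd² = 8
ρ = 1 − 6·8/(6·35) = 1 − 48/210 = 0.771

0.771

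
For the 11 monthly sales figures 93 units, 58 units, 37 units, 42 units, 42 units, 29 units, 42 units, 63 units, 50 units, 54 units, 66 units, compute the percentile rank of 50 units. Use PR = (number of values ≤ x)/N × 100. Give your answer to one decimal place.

N = 11.
Strictly below 50: 5. Equal to 50: 1.
PR = 6/11 × 100 = 54.5

54.5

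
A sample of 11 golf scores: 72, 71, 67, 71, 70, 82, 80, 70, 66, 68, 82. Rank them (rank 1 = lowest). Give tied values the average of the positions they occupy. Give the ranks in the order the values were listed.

8, 6.5, 2, 6.5, 4.5, 10.5, 9, 4.5, 1, 3, 10.5

Sorted (ascending): 66, 67, 68, 70, 70, 71, 71, 72, 80, 82, 82
The 2 values of 70 occupy positions 4–5 → average rank (4+5)/2 = 4.5.
The 2 values of 71 occupy positions 6–7 → average rank (6+7)/2 = 6.5.
The 2 values of 82 occupy positions 10–11 → average rank (10+11)/2 = 10.5.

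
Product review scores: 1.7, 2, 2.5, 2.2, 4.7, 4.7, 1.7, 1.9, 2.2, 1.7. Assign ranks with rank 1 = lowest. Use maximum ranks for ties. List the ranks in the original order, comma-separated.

3, 5, 8, 7, 10, 10, 3, 4, 7, 3

Sorted (ascending): 1.7, 1.7, 1.7, 1.9, 2, 2.2, 2.2, 2.5, 4.7, 4.7
The 3 values of 1.7 occupy positions 1–3 → each gets rank 3.
The 2 values of 2.2 occupy positions 6–7 → each gets rank 7.
The 2 values of 4.7 occupy positions 9–10 → each gets rank 10.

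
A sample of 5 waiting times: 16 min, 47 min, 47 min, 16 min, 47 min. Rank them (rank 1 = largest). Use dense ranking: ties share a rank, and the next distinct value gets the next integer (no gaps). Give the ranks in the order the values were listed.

2, 1, 1, 2, 1

Sorted (descending): 47, 47, 47, 16, 16
The 3 values of 47 share dense rank 1.
The 2 values of 16 share dense rank 2.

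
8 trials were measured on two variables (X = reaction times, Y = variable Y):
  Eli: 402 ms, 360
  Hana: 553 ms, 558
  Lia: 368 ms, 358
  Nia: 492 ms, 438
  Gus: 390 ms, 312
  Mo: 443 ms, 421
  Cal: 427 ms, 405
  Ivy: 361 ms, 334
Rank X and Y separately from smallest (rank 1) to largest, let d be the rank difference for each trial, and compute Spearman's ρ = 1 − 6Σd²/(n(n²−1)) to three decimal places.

0.929

Ranks of variable 1: 4, 8, 2, 7, 3, 6, 5, 1
Ranks of variable 2: 4, 8, 3, 7, 1, 6, 5, 2
d = r₁ − r₂: 0, 0, -1, 0, 2, 0, 0, -1
d²: 0, 0, 1, 0, 4, 0, 0, 1; Σd² = 6
ρ = 1 − 6·6/(8·63) = 1 − 36/504 = 0.929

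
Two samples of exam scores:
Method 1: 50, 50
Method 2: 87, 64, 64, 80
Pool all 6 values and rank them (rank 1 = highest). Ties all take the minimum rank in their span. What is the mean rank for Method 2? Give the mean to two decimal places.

2.25

Sorted (descending): 87, 80, 64, 64, 50, 50
The 2 values of 64 occupy positions 3–4 → each gets rank 3.
The 2 values of 50 occupy positions 5–6 → each gets rank 5.
Method 2 values → pooled ranks: 87→1, 64→3, 64→3, 80→2
Mean rank = (1 + 3 + 3 + 2) / 4 = 2.25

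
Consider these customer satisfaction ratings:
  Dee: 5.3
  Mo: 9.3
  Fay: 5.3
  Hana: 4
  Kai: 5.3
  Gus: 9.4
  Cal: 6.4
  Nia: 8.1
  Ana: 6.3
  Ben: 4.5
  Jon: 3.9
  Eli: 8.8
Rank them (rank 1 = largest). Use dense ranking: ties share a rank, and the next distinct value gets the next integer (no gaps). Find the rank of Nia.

4

Sorted (descending): 9.4, 9.3, 8.8, 8.1, 6.4, 6.3, 5.3, 5.3, 5.3, 4.5, 4, 3.9
The 3 values of 5.3 share dense rank 7.
Remaining distinct values take the next consecutive integers.
Nia has value 8.1 → rank 4.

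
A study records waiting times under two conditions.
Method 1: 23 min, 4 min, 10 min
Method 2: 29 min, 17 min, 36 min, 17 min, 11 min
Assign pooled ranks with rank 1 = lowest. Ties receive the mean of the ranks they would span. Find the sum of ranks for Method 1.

9

Sorted (ascending): 4, 10, 11, 17, 17, 23, 29, 36
The 2 values of 17 occupy positions 4–5 → average rank (4+5)/2 = 4.5.
Method 1 values → pooled ranks: 23→6, 4→1, 10→2
Rank sum = 6 + 1 + 2 = 9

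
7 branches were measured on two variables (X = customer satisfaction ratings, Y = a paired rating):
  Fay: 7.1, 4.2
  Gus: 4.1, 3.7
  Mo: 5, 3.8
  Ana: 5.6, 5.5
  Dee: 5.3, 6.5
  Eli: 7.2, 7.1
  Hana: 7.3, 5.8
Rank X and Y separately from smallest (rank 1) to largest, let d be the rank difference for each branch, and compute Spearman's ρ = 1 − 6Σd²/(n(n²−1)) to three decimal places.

0.679

Ranks of variable 1: 5, 1, 2, 4, 3, 6, 7
Ranks of variable 2: 3, 1, 2, 4, 6, 7, 5
d = r₁ − r₂: 2, 0, 0, 0, -3, -1, 2
d²: 4, 0, 0, 0, 9, 1, 4; Σd² = 18
ρ = 1 − 6·18/(7·48) = 1 − 108/336 = 0.679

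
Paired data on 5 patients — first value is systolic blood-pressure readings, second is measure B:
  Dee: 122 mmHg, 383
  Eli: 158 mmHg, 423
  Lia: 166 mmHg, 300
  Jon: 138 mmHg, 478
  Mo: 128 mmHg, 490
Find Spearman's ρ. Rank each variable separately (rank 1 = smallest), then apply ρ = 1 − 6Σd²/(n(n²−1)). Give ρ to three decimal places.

-0.400

Ranks of variable 1: 1, 4, 5, 3, 2
Ranks of variable 2: 2, 3, 1, 4, 5
d = r₁ − r₂: -1, 1, 4, -1, -3
d²: 1, 1, 16, 1, 9; Σd² = 28
ρ = 1 − 6·28/(5·24) = 1 − 168/120 = -0.400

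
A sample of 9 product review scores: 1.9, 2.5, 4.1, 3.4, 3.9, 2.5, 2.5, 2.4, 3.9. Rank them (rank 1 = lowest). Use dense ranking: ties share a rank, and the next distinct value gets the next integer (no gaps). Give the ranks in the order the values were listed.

Sorted (ascending): 1.9, 2.4, 2.5, 2.5, 2.5, 3.4, 3.9, 3.9, 4.1
The 3 values of 2.5 share dense rank 3.
The 2 values of 3.9 share dense rank 5.
Remaining distinct values take the next consecutive integers.

1, 3, 6, 4, 5, 3, 3, 2, 5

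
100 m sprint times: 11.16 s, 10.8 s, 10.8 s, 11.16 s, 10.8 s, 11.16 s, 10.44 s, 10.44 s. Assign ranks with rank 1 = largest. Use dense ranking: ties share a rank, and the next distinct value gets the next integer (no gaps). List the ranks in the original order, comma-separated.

Sorted (descending): 11.16, 11.16, 11.16, 10.8, 10.8, 10.8, 10.44, 10.44
The 3 values of 11.16 share dense rank 1.
The 3 values of 10.8 share dense rank 2.
The 2 values of 10.44 share dense rank 3.

1, 2, 2, 1, 2, 1, 3, 3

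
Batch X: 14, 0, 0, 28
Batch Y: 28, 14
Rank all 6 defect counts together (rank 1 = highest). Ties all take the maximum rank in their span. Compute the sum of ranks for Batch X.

Sorted (descending): 28, 28, 14, 14, 0, 0
The 2 values of 28 occupy positions 1–2 → each gets rank 2.
The 2 values of 14 occupy positions 3–4 → each gets rank 4.
The 2 values of 0 occupy positions 5–6 → each gets rank 6.
Batch X values → pooled ranks: 14→4, 0→6, 0→6, 28→2
Rank sum = 4 + 6 + 6 + 2 = 18

18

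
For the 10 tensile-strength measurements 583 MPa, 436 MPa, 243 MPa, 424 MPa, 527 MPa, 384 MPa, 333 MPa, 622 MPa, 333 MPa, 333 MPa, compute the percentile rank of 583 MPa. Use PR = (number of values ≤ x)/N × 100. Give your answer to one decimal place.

N = 10.
Strictly below 583: 8. Equal to 583: 1.
PR = 9/10 × 100 = 90.0

90.0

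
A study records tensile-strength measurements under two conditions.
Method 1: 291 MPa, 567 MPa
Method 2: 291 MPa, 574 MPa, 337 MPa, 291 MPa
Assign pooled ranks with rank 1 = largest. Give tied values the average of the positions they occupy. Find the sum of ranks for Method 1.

Sorted (descending): 574, 567, 337, 291, 291, 291
The 3 values of 291 occupy positions 4–6 → average rank 5.
Method 1 values → pooled ranks: 291→5, 567→2
Rank sum = 5 + 2 = 7

7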